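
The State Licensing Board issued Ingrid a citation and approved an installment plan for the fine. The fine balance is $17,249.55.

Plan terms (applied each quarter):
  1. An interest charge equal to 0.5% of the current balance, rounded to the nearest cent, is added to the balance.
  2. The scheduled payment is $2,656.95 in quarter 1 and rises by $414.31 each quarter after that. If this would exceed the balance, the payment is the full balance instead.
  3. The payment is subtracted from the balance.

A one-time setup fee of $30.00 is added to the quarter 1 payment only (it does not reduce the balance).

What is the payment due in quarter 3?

$3,485.57

# | Opening | Interest | Payment | Fee | End bal
1 | $17,249.55 | $86.25 | $2,656.95 | $30.00 | $14,678.85
2 | $14,678.85 | $73.39 | $3,071.26 | — | $11,680.98
3 | $11,680.98 | $58.40 | $3,485.57 | — | $8,253.81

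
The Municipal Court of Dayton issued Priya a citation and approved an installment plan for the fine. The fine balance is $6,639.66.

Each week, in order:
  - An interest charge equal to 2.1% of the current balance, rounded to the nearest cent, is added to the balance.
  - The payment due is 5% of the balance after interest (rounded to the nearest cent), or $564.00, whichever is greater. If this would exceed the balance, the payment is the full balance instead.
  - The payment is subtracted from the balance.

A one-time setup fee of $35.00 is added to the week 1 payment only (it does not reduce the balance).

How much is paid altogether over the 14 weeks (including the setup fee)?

$7,743.12

# | Opening | Interest | Payment | Fee | End bal
1 | $6,639.66 | $139.43 | $564.00 | $35.00 | $6,215.09
2 | $6,215.09 | $130.52 | $564.00 | — | $5,781.61
3 | $5,781.61 | $121.41 | $564.00 | — | $5,339.02
4 | $5,339.02 | $112.12 | $564.00 | — | $4,887.14
5 | $4,887.14 | $102.63 | $564.00 | — | $4,425.77
6 | $4,425.77 | $92.94 | $564.00 | — | $3,954.71
7 | $3,954.71 | $83.05 | $564.00 | — | $3,473.76
8 | $3,473.76 | $72.95 | $564.00 | — | $2,982.71
9 | $2,982.71 | $62.64 | $564.00 | — | $2,481.35
10 | $2,481.35 | $52.11 | $564.00 | — | $1,969.46
11 | $1,969.46 | $41.36 | $564.00 | — | $1,446.82
12 | $1,446.82 | $30.38 | $564.00 | — | $913.20
13 | $913.20 | $19.18 | $564.00 | — | $368.38
14 | $368.38 | $7.74 | $376.12 | — | $0.00
Total paid: $7,743.12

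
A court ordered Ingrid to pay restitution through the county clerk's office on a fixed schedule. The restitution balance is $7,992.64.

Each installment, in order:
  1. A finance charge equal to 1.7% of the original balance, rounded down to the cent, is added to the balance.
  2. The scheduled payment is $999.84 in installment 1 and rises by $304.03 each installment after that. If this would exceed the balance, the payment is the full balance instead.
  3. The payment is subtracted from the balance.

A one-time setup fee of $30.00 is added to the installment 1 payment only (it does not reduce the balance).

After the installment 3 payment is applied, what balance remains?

# | Opening | Interest | Payment | Fee | End bal
1 | $7,992.64 | $135.87 | $999.84 | $30.00 | $7,128.67
2 | $7,128.67 | $135.87 | $1,303.87 | — | $5,960.67
3 | $5,960.67 | $135.87 | $1,607.90 | — | $4,488.64

$4,488.64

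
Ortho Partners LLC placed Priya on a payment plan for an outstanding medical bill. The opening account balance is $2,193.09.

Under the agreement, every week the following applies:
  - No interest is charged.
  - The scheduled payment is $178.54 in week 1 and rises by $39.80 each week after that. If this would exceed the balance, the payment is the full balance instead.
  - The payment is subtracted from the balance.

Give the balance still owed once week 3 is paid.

$1,538.07

Week 1: $2,193.09 − $178.54 → $2,014.55
Week 2: $2,014.55 − $218.34 → $1,796.21
Week 3: $1,796.21 − $258.14 → $1,538.07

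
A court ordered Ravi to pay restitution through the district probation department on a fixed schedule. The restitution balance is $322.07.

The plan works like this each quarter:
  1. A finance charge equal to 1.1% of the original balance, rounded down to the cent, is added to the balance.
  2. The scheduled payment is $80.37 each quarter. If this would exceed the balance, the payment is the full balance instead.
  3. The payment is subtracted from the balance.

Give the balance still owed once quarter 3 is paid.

# | Opening | Interest | Payment | End bal
1 | $322.07 | $3.54 | $80.37 | $245.24
2 | $245.24 | $3.54 | $80.37 | $168.41
3 | $168.41 | $3.54 | $80.37 | $91.58

$91.58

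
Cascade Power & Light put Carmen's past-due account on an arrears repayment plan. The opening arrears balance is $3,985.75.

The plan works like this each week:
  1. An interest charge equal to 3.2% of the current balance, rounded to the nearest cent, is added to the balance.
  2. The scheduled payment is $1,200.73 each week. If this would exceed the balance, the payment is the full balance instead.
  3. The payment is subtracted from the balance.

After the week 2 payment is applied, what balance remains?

# | Opening | Interest | Payment | End bal
1 | $3,985.75 | $127.54 | $1,200.73 | $2,912.56
2 | $2,912.56 | $93.20 | $1,200.73 | $1,805.03

$1,805.03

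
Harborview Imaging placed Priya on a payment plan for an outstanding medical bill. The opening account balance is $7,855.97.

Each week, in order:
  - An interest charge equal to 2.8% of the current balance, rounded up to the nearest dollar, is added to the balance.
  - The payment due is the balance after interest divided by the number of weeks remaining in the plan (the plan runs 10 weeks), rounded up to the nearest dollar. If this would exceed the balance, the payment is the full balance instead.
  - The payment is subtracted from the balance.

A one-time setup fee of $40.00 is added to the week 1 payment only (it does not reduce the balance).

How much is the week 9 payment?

$1,008.00

# | Opening | Interest | Payment | Fee | End bal
1 | $7,855.97 | $220.00 | $808.00 | $40.00 | $7,267.97
2 | $7,267.97 | $204.00 | $831.00 | — | $6,640.97
3 | $6,640.97 | $186.00 | $854.00 | — | $5,972.97
4 | $5,972.97 | $168.00 | $878.00 | — | $5,262.97
5 | $5,262.97 | $148.00 | $902.00 | — | $4,508.97
6 | $4,508.97 | $127.00 | $928.00 | — | $3,707.97
7 | $3,707.97 | $104.00 | $953.00 | — | $2,858.97
8 | $2,858.97 | $81.00 | $980.00 | — | $1,959.97
9 | $1,959.97 | $55.00 | $1,008.00 | — | $1,006.97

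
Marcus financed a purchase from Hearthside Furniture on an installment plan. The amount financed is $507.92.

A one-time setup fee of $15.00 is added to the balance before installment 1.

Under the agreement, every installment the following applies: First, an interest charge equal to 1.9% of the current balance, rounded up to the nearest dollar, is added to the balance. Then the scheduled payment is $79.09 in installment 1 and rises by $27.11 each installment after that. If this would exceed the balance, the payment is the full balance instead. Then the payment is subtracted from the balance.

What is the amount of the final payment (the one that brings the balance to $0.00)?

$76.90

Installment 1: opening $522.92; interest $10.00 → $532.92; payment $79.09; balance $453.83
Installment 2: opening $453.83; interest $9.00 → $462.83; payment $106.20; balance $356.63
Installment 3: opening $356.63; interest $7.00 → $363.63; payment $133.31; balance $230.32
Installment 4: opening $230.32; interest $5.00 → $235.32; payment $160.42; balance $74.90
Installment 5: opening $74.90; interest $2.00 → $76.90; payment $76.90; balance $0.00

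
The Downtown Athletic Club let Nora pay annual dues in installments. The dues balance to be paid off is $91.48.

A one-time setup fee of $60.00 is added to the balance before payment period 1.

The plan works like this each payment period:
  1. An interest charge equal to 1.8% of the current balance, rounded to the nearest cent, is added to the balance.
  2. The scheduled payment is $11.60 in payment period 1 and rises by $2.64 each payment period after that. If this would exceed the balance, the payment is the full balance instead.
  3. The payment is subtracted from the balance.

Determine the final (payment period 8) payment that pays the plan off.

Payment period 1: opening $151.48; interest $2.73 → $154.21; payment $11.60; balance $142.61
Payment period 2: opening $142.61; interest $2.57 → $145.18; payment $14.24; balance $130.94
Payment period 3: opening $130.94; interest $2.36 → $133.30; payment $16.88; balance $116.42
Payment period 4: opening $116.42; interest $2.10 → $118.52; payment $19.52; balance $99.00
Payment period 5: opening $99.00; interest $1.78 → $100.78; payment $22.16; balance $78.62
Payment period 6: opening $78.62; interest $1.42 → $80.04; payment $24.80; balance $55.24
Payment period 7: opening $55.24; interest $0.99 → $56.23; payment $27.44; balance $28.79
Payment period 8: opening $28.79; interest $0.52 → $29.31; payment $29.31; balance $0.00

$29.31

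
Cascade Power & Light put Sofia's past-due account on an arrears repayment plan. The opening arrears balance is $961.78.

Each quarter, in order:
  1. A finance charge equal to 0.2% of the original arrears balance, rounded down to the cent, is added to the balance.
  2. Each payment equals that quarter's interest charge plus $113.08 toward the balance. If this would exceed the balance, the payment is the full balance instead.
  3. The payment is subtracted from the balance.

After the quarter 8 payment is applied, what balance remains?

Quarter 1: opening $961.78; interest $1.92 → $963.70; payment $115.00; balance $848.70
Quarter 2: opening $848.70; interest $1.92 → $850.62; payment $115.00; balance $735.62
Quarter 3: opening $735.62; interest $1.92 → $737.54; payment $115.00; balance $622.54
Quarter 4: opening $622.54; interest $1.92 → $624.46; payment $115.00; balance $509.46
Quarter 5: opening $509.46; interest $1.92 → $511.38; payment $115.00; balance $396.38
Quarter 6: opening $396.38; interest $1.92 → $398.30; payment $115.00; balance $283.30
Quarter 7: opening $283.30; interest $1.92 → $285.22; payment $115.00; balance $170.22
Quarter 8: opening $170.22; interest $1.92 → $172.14; payment $115.00; balance $57.14

$57.14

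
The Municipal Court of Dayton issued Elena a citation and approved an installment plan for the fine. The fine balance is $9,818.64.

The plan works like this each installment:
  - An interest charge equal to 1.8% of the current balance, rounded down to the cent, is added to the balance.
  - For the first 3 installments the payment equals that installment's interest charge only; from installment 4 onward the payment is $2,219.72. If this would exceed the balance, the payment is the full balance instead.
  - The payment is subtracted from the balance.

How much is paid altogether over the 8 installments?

$10,858.07

Installment 1: opening $9,818.64; interest $176.73 → $9,995.37; payment $176.73; balance $9,818.64
Installment 2: opening $9,818.64; interest $176.73 → $9,995.37; payment $176.73; balance $9,818.64
Installment 3: opening $9,818.64; interest $176.73 → $9,995.37; payment $176.73; balance $9,818.64
Installment 4: opening $9,818.64; interest $176.73 → $9,995.37; payment $2,219.72; balance $7,775.65
Installment 5: opening $7,775.65; interest $139.96 → $7,915.61; payment $2,219.72; balance $5,695.89
Installment 6: opening $5,695.89; interest $102.52 → $5,798.41; payment $2,219.72; balance $3,578.69
Installment 7: opening $3,578.69; interest $64.41 → $3,643.10; payment $2,219.72; balance $1,423.38
Installment 8: opening $1,423.38; interest $25.62 → $1,449.00; payment $1,449.00; balance $0.00
Total paid: $10,858.07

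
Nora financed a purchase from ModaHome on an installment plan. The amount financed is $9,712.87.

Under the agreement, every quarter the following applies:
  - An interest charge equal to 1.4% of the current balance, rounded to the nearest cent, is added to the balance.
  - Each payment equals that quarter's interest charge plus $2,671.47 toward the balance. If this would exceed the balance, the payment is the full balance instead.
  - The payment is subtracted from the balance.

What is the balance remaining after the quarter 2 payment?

$4,369.93

Quarter 1: opening $9,712.87; interest $135.98 → $9,848.85; payment $2,807.45; balance $7,041.40
Quarter 2: opening $7,041.40; interest $98.58 → $7,139.98; payment $2,770.05; balance $4,369.93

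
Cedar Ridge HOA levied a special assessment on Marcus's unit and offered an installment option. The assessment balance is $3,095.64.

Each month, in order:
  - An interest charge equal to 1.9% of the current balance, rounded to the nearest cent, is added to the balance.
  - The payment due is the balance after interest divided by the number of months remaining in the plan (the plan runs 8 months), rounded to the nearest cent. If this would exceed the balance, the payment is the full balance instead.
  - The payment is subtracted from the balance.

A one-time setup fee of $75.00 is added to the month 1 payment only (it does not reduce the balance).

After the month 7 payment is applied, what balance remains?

$441.45

Month 1: $3,095.64 +$58.82 interest = $3,154.46; pay $394.31 (+ $75.00 fee) → $2,760.15
Month 2: $2,760.15 +$52.44 interest = $2,812.59; pay $401.80 → $2,410.79
Month 3: $2,410.79 +$45.81 interest = $2,456.60; pay $409.43 → $2,047.17
Month 4: $2,047.17 +$38.90 interest = $2,086.07; pay $417.21 → $1,668.86
Month 5: $1,668.86 +$31.71 interest = $1,700.57; pay $425.14 → $1,275.43
Month 6: $1,275.43 +$24.23 interest = $1,299.66; pay $433.22 → $866.44
Month 7: $866.44 +$16.46 interest = $882.90; pay $441.45 → $441.45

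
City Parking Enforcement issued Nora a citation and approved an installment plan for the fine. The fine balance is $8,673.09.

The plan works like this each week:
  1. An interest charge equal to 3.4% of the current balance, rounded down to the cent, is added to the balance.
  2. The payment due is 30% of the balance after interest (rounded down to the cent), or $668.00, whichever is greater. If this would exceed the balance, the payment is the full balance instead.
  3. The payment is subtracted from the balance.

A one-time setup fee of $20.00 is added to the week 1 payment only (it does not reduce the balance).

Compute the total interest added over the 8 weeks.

$968.38

# | Opening | Interest | Payment | Fee | End bal
1 | $8,673.09 | $294.88 | $2,690.39 | $20.00 | $6,277.58
2 | $6,277.58 | $213.43 | $1,947.30 | — | $4,543.71
3 | $4,543.71 | $154.48 | $1,409.45 | — | $3,288.74
4 | $3,288.74 | $111.81 | $1,020.16 | — | $2,380.39
5 | $2,380.39 | $80.93 | $738.39 | — | $1,722.93
6 | $1,722.93 | $58.57 | $668.00 | — | $1,113.50
7 | $1,113.50 | $37.85 | $668.00 | — | $483.35
8 | $483.35 | $16.43 | $499.78 | — | $0.00
Total interest: $294.88 + $213.43 + $154.48 + $111.81 + $80.93 + $58.57 + $37.85 + $16.43 = $968.38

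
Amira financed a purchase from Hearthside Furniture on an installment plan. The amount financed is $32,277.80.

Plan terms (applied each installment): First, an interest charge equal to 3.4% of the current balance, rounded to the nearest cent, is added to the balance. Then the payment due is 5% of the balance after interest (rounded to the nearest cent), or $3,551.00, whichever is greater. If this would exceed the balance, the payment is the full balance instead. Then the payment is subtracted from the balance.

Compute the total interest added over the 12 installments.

Installment 1: $32,277.80 +$1,097.45 interest = $33,375.25; pay $3,551.00 → $29,824.25
Installment 2: $29,824.25 +$1,014.02 interest = $30,838.27; pay $3,551.00 → $27,287.27
Installment 3: $27,287.27 +$927.77 interest = $28,215.04; pay $3,551.00 → $24,664.04
Installment 4: $24,664.04 +$838.58 interest = $25,502.62; pay $3,551.00 → $21,951.62
Installment 5: $21,951.62 +$746.36 interest = $22,697.98; pay $3,551.00 → $19,146.98
Installment 6: $19,146.98 +$651.00 interest = $19,797.98; pay $3,551.00 → $16,246.98
Installment 7: $16,246.98 +$552.40 interest = $16,799.38; pay $3,551.00 → $13,248.38
Installment 8: $13,248.38 +$450.44 interest = $13,698.82; pay $3,551.00 → $10,147.82
Installment 9: $10,147.82 +$345.03 interest = $10,492.85; pay $3,551.00 → $6,941.85
Installment 10: $6,941.85 +$236.02 interest = $7,177.87; pay $3,551.00 → $3,626.87
Installment 11: $3,626.87 +$123.31 interest = $3,750.18; pay $3,551.00 → $199.18
Installment 12: $199.18 +$6.77 interest = $205.95; pay $205.95 → $0.00
Total interest: $1,097.45 + $1,014.02 + $927.77 + $838.58 + $746.36 + $651.00 + $552.40 + $450.44 + $345.03 + $236.02 + $123.31 + $6.77 = $6,989.15

$6,989.15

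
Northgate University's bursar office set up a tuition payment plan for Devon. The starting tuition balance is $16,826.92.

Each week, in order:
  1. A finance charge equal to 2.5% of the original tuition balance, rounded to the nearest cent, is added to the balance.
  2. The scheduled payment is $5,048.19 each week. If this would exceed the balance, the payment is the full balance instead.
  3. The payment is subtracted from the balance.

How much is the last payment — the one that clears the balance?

Week 1: $16,826.92 +$420.67 interest = $17,247.59; pay $5,048.19 → $12,199.40
Week 2: $12,199.40 +$420.67 interest = $12,620.07; pay $5,048.19 → $7,571.88
Week 3: $7,571.88 +$420.67 interest = $7,992.55; pay $5,048.19 → $2,944.36
Week 4: $2,944.36 +$420.67 interest = $3,365.03; pay $3,365.03 → $0.00

$3,365.03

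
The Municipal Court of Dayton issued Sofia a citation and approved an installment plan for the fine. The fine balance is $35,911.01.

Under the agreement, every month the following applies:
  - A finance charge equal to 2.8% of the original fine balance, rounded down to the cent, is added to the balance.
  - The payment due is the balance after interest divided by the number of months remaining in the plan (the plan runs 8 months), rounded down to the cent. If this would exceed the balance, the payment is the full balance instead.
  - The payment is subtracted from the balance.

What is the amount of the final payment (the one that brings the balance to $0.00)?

$7,221.69

Month 1: opening $35,911.01; interest $1,005.50 → $36,916.51; payment $4,614.56; balance $32,301.95
Month 2: opening $32,301.95; interest $1,005.50 → $33,307.45; payment $4,758.20; balance $28,549.25
Month 3: opening $28,549.25; interest $1,005.50 → $29,554.75; payment $4,925.79; balance $24,628.96
Month 4: opening $24,628.96; interest $1,005.50 → $25,634.46; payment $5,126.89; balance $20,507.57
Month 5: opening $20,507.57; interest $1,005.50 → $21,513.07; payment $5,378.26; balance $16,134.81
Month 6: opening $16,134.81; interest $1,005.50 → $17,140.31; payment $5,713.43; balance $11,426.88
Month 7: opening $11,426.88; interest $1,005.50 → $12,432.38; payment $6,216.19; balance $6,216.19
Month 8: opening $6,216.19; interest $1,005.50 → $7,221.69; payment $7,221.69; balance $0.00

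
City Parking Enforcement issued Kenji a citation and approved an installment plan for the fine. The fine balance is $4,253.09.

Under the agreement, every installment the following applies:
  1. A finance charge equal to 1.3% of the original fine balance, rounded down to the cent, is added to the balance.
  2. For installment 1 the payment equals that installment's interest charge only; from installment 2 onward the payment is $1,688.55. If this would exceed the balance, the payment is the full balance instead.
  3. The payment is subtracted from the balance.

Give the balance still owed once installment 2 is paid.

Installment 1: $4,253.09 +$55.29 interest = $4,308.38; pay $55.29 → $4,253.09
Installment 2: $4,253.09 +$55.29 interest = $4,308.38; pay $1,688.55 → $2,619.83

$2,619.83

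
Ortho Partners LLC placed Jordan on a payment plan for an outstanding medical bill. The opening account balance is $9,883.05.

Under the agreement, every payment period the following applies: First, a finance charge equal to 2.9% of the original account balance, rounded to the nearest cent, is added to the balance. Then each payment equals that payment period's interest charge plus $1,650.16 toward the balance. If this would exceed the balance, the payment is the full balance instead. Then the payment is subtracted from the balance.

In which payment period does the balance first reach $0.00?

Payment period 1: $9,883.05 +$286.61 interest = $10,169.66; pay $1,936.77 → $8,232.89
Payment period 2: $8,232.89 +$286.61 interest = $8,519.50; pay $1,936.77 → $6,582.73
Payment period 3: $6,582.73 +$286.61 interest = $6,869.34; pay $1,936.77 → $4,932.57
Payment period 4: $4,932.57 +$286.61 interest = $5,219.18; pay $1,936.77 → $3,282.41
Payment period 5: $3,282.41 +$286.61 interest = $3,569.02; pay $1,936.77 → $1,632.25
Payment period 6: $1,632.25 +$286.61 interest = $1,918.86; pay $1,918.86 → $0.00
Balance reaches $0.00 in payment period 6.

6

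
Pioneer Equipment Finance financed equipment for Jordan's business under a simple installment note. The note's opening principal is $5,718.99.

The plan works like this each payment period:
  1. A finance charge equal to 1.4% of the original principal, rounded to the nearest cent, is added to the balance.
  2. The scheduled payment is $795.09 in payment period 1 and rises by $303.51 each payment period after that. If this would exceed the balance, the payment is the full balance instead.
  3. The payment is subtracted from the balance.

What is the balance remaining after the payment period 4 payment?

$1,037.85

# | Opening | Interest | Payment | End bal
1 | $5,718.99 | $80.07 | $795.09 | $5,003.97
2 | $5,003.97 | $80.07 | $1,098.60 | $3,985.44
3 | $3,985.44 | $80.07 | $1,402.11 | $2,663.40
4 | $2,663.40 | $80.07 | $1,705.62 | $1,037.85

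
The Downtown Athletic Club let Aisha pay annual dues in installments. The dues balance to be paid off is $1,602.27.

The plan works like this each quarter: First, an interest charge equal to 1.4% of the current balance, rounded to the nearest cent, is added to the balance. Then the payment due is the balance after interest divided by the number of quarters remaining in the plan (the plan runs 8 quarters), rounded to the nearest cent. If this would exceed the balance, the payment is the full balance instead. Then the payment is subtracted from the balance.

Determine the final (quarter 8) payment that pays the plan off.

# | Opening | Interest | Payment | End bal
1 | $1,602.27 | $22.43 | $203.09 | $1,421.61
2 | $1,421.61 | $19.90 | $205.93 | $1,235.58
3 | $1,235.58 | $17.30 | $208.81 | $1,044.07
4 | $1,044.07 | $14.62 | $211.74 | $846.95
5 | $846.95 | $11.86 | $214.70 | $644.11
6 | $644.11 | $9.02 | $217.71 | $435.42
7 | $435.42 | $6.10 | $220.76 | $220.76
8 | $220.76 | $3.09 | $223.85 | $0.00

$223.85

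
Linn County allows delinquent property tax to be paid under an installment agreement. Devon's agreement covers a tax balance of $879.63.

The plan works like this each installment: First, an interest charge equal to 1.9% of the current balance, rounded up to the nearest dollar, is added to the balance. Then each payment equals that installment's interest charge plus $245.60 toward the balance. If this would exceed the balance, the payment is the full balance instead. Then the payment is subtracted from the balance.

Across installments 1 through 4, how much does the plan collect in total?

$920.63

Installment 1: opening $879.63; interest $17.00 → $896.63; payment $262.60; balance $634.03
Installment 2: opening $634.03; interest $13.00 → $647.03; payment $258.60; balance $388.43
Installment 3: opening $388.43; interest $8.00 → $396.43; payment $253.60; balance $142.83
Installment 4: opening $142.83; interest $3.00 → $145.83; payment $145.83; balance $0.00
Total paid: $920.63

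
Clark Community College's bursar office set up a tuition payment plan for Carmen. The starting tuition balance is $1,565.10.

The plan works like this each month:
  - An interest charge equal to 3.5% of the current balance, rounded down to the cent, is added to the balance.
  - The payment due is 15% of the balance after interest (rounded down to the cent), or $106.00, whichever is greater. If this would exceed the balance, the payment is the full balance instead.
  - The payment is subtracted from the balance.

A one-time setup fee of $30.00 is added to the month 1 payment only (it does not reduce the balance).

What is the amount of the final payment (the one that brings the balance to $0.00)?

# | Opening | Interest | Payment | Fee | End bal
1 | $1,565.10 | $54.77 | $242.98 | $30.00 | $1,376.89
2 | $1,376.89 | $48.19 | $213.76 | — | $1,211.32
3 | $1,211.32 | $42.39 | $188.05 | — | $1,065.66
4 | $1,065.66 | $37.29 | $165.44 | — | $937.51
5 | $937.51 | $32.81 | $145.54 | — | $824.78
6 | $824.78 | $28.86 | $128.04 | — | $725.60
7 | $725.60 | $25.39 | $112.64 | — | $638.35
8 | $638.35 | $22.34 | $106.00 | — | $554.69
9 | $554.69 | $19.41 | $106.00 | — | $468.10
10 | $468.10 | $16.38 | $106.00 | — | $378.48
11 | $378.48 | $13.24 | $106.00 | — | $285.72
12 | $285.72 | $10.00 | $106.00 | — | $189.72
13 | $189.72 | $6.64 | $106.00 | — | $90.36
14 | $90.36 | $3.16 | $93.52 | — | $0.00

$93.52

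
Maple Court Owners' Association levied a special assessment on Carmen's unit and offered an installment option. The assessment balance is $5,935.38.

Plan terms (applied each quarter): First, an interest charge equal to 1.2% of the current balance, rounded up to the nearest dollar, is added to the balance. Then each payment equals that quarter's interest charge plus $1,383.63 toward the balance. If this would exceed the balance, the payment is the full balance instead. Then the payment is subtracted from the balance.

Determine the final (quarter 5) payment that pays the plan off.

Quarter 1: opening $5,935.38; interest $72.00 → $6,007.38; payment $1,455.63; balance $4,551.75
Quarter 2: opening $4,551.75; interest $55.00 → $4,606.75; payment $1,438.63; balance $3,168.12
Quarter 3: opening $3,168.12; interest $39.00 → $3,207.12; payment $1,422.63; balance $1,784.49
Quarter 4: opening $1,784.49; interest $22.00 → $1,806.49; payment $1,405.63; balance $400.86
Quarter 5: opening $400.86; interest $5.00 → $405.86; payment $405.86; balance $0.00

$405.86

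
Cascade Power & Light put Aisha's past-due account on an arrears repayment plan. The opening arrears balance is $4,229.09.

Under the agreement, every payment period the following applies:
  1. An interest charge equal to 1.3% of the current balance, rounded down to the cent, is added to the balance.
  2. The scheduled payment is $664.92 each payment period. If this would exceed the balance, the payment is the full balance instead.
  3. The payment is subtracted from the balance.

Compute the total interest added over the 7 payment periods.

# | Opening | Interest | Payment | End bal
1 | $4,229.09 | $54.97 | $664.92 | $3,619.14
2 | $3,619.14 | $47.04 | $664.92 | $3,001.26
3 | $3,001.26 | $39.01 | $664.92 | $2,375.35
4 | $2,375.35 | $30.87 | $664.92 | $1,741.30
5 | $1,741.30 | $22.63 | $664.92 | $1,099.01
6 | $1,099.01 | $14.28 | $664.92 | $448.37
7 | $448.37 | $5.82 | $454.19 | $0.00
Total interest: $54.97 + $47.04 + $39.01 + $30.87 + $22.63 + $14.28 + $5.82 = $214.62

$214.62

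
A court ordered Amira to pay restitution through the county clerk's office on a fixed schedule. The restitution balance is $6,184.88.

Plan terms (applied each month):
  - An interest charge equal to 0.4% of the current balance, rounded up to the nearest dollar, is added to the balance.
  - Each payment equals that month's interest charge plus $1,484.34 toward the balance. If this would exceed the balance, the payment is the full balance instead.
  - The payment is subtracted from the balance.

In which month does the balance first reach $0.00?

Month 1: $6,184.88 +$25.00 interest = $6,209.88; pay $1,509.34 → $4,700.54
Month 2: $4,700.54 +$19.00 interest = $4,719.54; pay $1,503.34 → $3,216.20
Month 3: $3,216.20 +$13.00 interest = $3,229.20; pay $1,497.34 → $1,731.86
Month 4: $1,731.86 +$7.00 interest = $1,738.86; pay $1,491.34 → $247.52
Month 5: $247.52 +$1.00 interest = $248.52; pay $248.52 → $0.00
Balance reaches $0.00 in month 5.

5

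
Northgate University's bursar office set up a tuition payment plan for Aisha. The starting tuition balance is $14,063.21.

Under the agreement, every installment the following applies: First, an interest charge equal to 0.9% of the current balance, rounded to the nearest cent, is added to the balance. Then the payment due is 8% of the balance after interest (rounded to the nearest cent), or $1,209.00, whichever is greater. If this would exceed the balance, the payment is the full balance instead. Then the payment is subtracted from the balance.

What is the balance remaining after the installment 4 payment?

Installment 1: opening $14,063.21; interest $126.57 → $14,189.78; payment $1,209.00; balance $12,980.78
Installment 2: opening $12,980.78; interest $116.83 → $13,097.61; payment $1,209.00; balance $11,888.61
Installment 3: opening $11,888.61; interest $107.00 → $11,995.61; payment $1,209.00; balance $10,786.61
Installment 4: opening $10,786.61; interest $97.08 → $10,883.69; payment $1,209.00; balance $9,674.69

$9,674.69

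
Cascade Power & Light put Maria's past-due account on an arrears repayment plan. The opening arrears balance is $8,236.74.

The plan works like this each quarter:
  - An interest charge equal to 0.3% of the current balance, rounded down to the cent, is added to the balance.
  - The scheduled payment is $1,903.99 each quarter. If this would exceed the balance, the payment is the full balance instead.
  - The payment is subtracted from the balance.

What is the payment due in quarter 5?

$687.76

Quarter 1: opening $8,236.74; interest $24.71 → $8,261.45; payment $1,903.99; balance $6,357.46
Quarter 2: opening $6,357.46; interest $19.07 → $6,376.53; payment $1,903.99; balance $4,472.54
Quarter 3: opening $4,472.54; interest $13.41 → $4,485.95; payment $1,903.99; balance $2,581.96
Quarter 4: opening $2,581.96; interest $7.74 → $2,589.70; payment $1,903.99; balance $685.71
Quarter 5: opening $685.71; interest $2.05 → $687.76; payment $687.76; balance $0.00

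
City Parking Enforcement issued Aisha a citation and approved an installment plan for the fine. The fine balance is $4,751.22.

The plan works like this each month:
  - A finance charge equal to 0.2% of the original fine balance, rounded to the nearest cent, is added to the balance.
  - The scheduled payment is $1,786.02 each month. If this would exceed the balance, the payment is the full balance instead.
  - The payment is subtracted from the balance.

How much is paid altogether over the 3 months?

$4,779.72

# | Opening | Interest | Payment | End bal
1 | $4,751.22 | $9.50 | $1,786.02 | $2,974.70
2 | $2,974.70 | $9.50 | $1,786.02 | $1,198.18
3 | $1,198.18 | $9.50 | $1,207.68 | $0.00
Total paid: $4,779.72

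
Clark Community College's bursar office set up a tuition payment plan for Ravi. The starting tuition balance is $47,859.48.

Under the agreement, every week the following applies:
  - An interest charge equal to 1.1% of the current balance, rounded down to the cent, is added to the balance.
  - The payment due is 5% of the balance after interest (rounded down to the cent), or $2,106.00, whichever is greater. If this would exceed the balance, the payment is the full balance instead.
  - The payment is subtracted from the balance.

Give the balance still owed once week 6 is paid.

# | Opening | Interest | Payment | End bal
1 | $47,859.48 | $526.45 | $2,419.29 | $45,966.64
2 | $45,966.64 | $505.63 | $2,323.61 | $44,148.66
3 | $44,148.66 | $485.63 | $2,231.71 | $42,402.58
4 | $42,402.58 | $466.42 | $2,143.45 | $40,725.55
5 | $40,725.55 | $447.98 | $2,106.00 | $39,067.53
6 | $39,067.53 | $429.74 | $2,106.00 | $37,391.27

$37,391.27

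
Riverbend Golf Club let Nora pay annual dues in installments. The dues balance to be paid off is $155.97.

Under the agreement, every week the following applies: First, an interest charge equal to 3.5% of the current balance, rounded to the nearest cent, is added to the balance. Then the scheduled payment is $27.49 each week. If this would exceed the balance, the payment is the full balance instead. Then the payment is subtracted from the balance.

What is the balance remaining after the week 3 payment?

Week 1: $155.97 +$5.46 interest = $161.43; pay $27.49 → $133.94
Week 2: $133.94 +$4.69 interest = $138.63; pay $27.49 → $111.14
Week 3: $111.14 +$3.89 interest = $115.03; pay $27.49 → $87.54

$87.54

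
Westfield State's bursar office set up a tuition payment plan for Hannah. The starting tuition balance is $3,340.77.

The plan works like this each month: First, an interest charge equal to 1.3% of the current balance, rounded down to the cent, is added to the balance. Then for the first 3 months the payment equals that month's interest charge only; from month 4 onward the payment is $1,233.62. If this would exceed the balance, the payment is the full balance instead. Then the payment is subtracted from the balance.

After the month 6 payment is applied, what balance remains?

$0.00

Month 1: $3,340.77 +$43.43 interest = $3,384.20; pay $43.43 → $3,340.77
Month 2: $3,340.77 +$43.43 interest = $3,384.20; pay $43.43 → $3,340.77
Month 3: $3,340.77 +$43.43 interest = $3,384.20; pay $43.43 → $3,340.77
Month 4: $3,340.77 +$43.43 interest = $3,384.20; pay $1,233.62 → $2,150.58
Month 5: $2,150.58 +$27.95 interest = $2,178.53; pay $1,233.62 → $944.91
Month 6: $944.91 +$12.28 interest = $957.19; pay $957.19 → $0.00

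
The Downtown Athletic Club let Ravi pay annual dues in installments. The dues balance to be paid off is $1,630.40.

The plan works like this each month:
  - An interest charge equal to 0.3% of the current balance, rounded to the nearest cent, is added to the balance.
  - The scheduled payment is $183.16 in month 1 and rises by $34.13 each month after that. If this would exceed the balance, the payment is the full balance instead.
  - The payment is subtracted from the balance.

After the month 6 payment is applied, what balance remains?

Month 1: $1,630.40 +$4.89 interest = $1,635.29; pay $183.16 → $1,452.13
Month 2: $1,452.13 +$4.36 interest = $1,456.49; pay $217.29 → $1,239.20
Month 3: $1,239.20 +$3.72 interest = $1,242.92; pay $251.42 → $991.50
Month 4: $991.50 +$2.97 interest = $994.47; pay $285.55 → $708.92
Month 5: $708.92 +$2.13 interest = $711.05; pay $319.68 → $391.37
Month 6: $391.37 +$1.17 interest = $392.54; pay $353.81 → $38.73

$38.73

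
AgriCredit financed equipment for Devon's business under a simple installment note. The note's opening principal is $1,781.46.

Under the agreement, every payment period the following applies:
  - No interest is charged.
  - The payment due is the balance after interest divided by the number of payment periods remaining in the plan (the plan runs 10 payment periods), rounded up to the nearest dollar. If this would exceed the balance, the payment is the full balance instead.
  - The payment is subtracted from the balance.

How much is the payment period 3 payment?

$178.00

Payment period 1: opening $1,781.46; payment $179.00; balance $1,602.46
Payment period 2: opening $1,602.46; payment $179.00; balance $1,423.46
Payment period 3: opening $1,423.46; payment $178.00; balance $1,245.46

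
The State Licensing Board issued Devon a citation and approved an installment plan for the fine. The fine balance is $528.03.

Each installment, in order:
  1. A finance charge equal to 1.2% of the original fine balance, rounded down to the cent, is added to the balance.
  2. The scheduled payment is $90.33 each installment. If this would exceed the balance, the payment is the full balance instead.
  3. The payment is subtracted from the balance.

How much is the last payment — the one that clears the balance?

$30.36

Installment 1: opening $528.03; interest $6.33 → $534.36; payment $90.33; balance $444.03
Installment 2: opening $444.03; interest $6.33 → $450.36; payment $90.33; balance $360.03
Installment 3: opening $360.03; interest $6.33 → $366.36; payment $90.33; balance $276.03
Installment 4: opening $276.03; interest $6.33 → $282.36; payment $90.33; balance $192.03
Installment 5: opening $192.03; interest $6.33 → $198.36; payment $90.33; balance $108.03
Installment 6: opening $108.03; interest $6.33 → $114.36; payment $90.33; balance $24.03
Installment 7: opening $24.03; interest $6.33 → $30.36; payment $30.36; balance $0.00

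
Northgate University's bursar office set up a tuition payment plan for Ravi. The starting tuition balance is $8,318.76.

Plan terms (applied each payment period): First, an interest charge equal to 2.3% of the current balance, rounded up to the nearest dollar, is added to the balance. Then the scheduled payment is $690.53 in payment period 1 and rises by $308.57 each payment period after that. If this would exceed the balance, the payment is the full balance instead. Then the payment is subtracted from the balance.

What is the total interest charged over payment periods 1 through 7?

$838.00

Payment period 1: $8,318.76 +$192.00 interest = $8,510.76; pay $690.53 → $7,820.23
Payment period 2: $7,820.23 +$180.00 interest = $8,000.23; pay $999.10 → $7,001.13
Payment period 3: $7,001.13 +$162.00 interest = $7,163.13; pay $1,307.67 → $5,855.46
Payment period 4: $5,855.46 +$135.00 interest = $5,990.46; pay $1,616.24 → $4,374.22
Payment period 5: $4,374.22 +$101.00 interest = $4,475.22; pay $1,924.81 → $2,550.41
Payment period 6: $2,550.41 +$59.00 interest = $2,609.41; pay $2,233.38 → $376.03
Payment period 7: $376.03 +$9.00 interest = $385.03; pay $385.03 → $0.00
Total interest: $192.00 + $180.00 + $162.00 + $135.00 + $101.00 + $59.00 + $9.00 = $838.00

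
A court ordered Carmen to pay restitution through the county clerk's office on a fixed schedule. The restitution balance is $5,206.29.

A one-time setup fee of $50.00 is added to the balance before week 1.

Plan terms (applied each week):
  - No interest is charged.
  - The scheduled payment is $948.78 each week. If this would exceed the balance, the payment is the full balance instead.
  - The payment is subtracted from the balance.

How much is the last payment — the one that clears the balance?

$512.39

Week 1: opening $5,256.29; payment $948.78; balance $4,307.51
Week 2: opening $4,307.51; payment $948.78; balance $3,358.73
Week 3: opening $3,358.73; payment $948.78; balance $2,409.95
Week 4: opening $2,409.95; payment $948.78; balance $1,461.17
Week 5: opening $1,461.17; payment $948.78; balance $512.39
Week 6: opening $512.39; payment $512.39; balance $0.00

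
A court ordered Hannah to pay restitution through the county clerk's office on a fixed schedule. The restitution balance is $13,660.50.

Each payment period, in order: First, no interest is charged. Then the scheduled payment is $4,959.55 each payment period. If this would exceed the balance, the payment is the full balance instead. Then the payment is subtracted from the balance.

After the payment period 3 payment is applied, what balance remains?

$0.00

Payment period 1: opening $13,660.50; payment $4,959.55; balance $8,700.95
Payment period 2: opening $8,700.95; payment $4,959.55; balance $3,741.40
Payment period 3: opening $3,741.40; payment $3,741.40; balance $0.00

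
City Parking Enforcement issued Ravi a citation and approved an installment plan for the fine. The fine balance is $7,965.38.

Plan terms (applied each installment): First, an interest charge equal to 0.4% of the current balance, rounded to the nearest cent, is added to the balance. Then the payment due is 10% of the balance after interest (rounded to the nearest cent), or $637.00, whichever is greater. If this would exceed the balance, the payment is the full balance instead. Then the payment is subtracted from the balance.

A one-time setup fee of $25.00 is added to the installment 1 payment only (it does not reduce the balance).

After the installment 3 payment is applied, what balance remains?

Installment 1: opening $7,965.38; interest $31.86 → $7,997.24; payment $799.72 (+ $25.00 fee); balance $7,197.52
Installment 2: opening $7,197.52; interest $28.79 → $7,226.31; payment $722.63; balance $6,503.68
Installment 3: opening $6,503.68; interest $26.01 → $6,529.69; payment $652.97; balance $5,876.72

$5,876.72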